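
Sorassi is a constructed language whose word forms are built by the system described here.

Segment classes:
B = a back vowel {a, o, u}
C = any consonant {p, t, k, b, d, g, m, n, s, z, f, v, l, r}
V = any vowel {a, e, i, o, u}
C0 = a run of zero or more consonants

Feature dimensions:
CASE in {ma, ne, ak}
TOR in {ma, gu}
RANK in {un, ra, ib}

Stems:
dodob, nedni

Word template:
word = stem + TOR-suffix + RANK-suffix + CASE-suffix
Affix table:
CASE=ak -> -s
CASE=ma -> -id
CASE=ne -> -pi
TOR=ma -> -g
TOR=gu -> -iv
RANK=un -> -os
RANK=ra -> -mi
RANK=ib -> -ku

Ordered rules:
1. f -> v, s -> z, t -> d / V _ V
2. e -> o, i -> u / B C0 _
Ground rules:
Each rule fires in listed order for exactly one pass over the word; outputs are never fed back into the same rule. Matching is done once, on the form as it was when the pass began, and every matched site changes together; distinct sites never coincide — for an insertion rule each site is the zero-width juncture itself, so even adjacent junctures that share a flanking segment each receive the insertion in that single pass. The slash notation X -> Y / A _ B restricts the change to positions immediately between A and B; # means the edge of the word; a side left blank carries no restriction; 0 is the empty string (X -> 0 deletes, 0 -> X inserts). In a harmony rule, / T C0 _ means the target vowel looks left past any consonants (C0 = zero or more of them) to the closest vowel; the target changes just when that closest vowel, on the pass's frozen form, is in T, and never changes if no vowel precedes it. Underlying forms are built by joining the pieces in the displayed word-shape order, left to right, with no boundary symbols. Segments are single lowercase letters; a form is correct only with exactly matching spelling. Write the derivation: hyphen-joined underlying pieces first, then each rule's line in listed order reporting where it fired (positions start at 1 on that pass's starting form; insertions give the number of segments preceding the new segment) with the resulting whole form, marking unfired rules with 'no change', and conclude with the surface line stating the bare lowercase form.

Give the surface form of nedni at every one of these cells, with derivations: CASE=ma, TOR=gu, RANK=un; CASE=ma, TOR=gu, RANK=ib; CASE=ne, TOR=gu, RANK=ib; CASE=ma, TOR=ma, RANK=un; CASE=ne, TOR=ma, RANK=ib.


cell CASE=ma, TOR=gu, RANK=un:
underlying: nedni-iv-os-id
1. f -> v, s -> z, t -> d / V _ V: fires at position(s) 9: nedniivozid
2. e -> o, i -> u / B C0 _: fires at position(s) 10: nedniivozud
surface: nedniivozud

cell CASE=ma, TOR=gu, RANK=ib:
underlying: nedni-iv-ku-id
1. f -> v, s -> z, t -> d / V _ V: no change
2. e -> o, i -> u / B C0 _: fires at position(s) 10: nedniivkuud
surface: nedniivkuud

cell CASE=ne, TOR=gu, RANK=ib:
underlying: nedni-iv-ku-pi
1. f -> v, s -> z, t -> d / V _ V: no change
2. e -> o, i -> u / B C0 _: fires at position(s) 11: nedniivkupu
surface: nedniivkupu

cell CASE=ma, TOR=ma, RANK=un:
underlying: nedni-g-os-id
1. f -> v, s -> z, t -> d / V _ V: fires at position(s) 8: nednigozid
2. e -> o, i -> u / B C0 _: fires at position(s) 9: nednigozud
surface: nednigozud

cell CASE=ne, TOR=ma, RANK=ib:
underlying: nedni-g-ku-pi
1. f -> v, s -> z, t -> d / V _ V: no change
2. e -> o, i -> u / B C0 _: fires at position(s) 10: nednigkupu
surface: nednigkupu


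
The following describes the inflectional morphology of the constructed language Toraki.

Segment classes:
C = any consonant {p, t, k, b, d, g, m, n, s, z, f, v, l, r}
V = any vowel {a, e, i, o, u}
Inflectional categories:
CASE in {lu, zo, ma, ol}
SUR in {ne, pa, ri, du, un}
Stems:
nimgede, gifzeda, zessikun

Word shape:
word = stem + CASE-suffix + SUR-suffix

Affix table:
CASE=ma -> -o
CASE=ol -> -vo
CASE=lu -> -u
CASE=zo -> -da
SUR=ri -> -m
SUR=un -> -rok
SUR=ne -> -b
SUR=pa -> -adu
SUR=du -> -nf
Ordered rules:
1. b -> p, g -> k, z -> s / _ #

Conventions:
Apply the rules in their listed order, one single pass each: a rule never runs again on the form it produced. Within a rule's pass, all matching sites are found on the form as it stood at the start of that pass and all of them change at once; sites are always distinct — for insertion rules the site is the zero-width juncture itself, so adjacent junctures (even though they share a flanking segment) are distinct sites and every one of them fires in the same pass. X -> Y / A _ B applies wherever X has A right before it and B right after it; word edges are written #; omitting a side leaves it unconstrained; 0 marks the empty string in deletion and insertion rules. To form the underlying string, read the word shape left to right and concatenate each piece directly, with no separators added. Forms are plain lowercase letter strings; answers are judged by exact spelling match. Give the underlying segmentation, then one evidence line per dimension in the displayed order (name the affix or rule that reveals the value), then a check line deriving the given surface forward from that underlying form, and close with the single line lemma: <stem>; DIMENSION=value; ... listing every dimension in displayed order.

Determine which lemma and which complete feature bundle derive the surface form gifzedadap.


underlying: gifzeda-da-b
CASE=zo - signalled by the affix -da
SUR=ne - signalled by the affix -b
check: gifzedadab -> gifzedadap
lemma: gifzeda; CASE=zo; SUR=ne


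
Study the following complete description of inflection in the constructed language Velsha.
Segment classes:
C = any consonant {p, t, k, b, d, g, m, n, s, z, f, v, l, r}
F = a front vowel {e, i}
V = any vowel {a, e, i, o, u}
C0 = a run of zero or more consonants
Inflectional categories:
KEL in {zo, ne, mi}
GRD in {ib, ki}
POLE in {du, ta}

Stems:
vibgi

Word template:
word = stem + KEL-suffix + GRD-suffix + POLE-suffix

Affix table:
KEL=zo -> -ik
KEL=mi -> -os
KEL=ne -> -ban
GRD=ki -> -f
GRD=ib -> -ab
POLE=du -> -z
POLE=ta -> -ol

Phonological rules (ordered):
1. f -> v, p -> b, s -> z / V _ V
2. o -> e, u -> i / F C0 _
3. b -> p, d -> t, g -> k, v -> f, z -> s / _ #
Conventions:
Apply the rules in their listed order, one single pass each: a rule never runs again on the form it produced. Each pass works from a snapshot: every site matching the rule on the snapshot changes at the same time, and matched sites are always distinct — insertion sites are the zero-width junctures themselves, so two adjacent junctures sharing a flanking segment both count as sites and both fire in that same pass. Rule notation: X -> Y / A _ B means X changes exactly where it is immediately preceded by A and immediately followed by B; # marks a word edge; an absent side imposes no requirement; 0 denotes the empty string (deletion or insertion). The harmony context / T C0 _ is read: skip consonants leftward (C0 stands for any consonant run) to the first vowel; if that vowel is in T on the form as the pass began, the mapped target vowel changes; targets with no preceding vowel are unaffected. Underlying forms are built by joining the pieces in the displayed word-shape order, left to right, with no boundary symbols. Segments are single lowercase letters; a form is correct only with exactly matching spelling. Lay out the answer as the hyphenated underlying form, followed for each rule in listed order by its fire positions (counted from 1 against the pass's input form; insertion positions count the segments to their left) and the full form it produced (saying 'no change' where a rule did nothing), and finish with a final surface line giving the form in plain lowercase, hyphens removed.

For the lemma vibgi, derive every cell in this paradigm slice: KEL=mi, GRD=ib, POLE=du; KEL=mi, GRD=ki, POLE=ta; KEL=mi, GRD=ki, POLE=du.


cell KEL=mi, GRD=ib, POLE=du:
underlying: vibgi-os-ab-z
1. f -> v, p -> b, s -> z / V _ V: fires at position(s) 7: vibgiozabz
2. o -> e, u -> i / F C0 _: fires at position(s) 6: vibgiezabz
3. b -> p, d -> t, g -> k, v -> f, z -> s / _ #: fires at position(s) 10: vibgiezabs
surface: vibgiezabs

cell KEL=mi, GRD=ki, POLE=ta:
underlying: vibgi-os-f-ol
1. f -> v, p -> b, s -> z / V _ V: no change
2. o -> e, u -> i / F C0 _: fires at position(s) 6: vibgiesfol
3. b -> p, d -> t, g -> k, v -> f, z -> s / _ #: no change
surface: vibgiesfol

cell KEL=mi, GRD=ki, POLE=du:
underlying: vibgi-os-f-z
1. f -> v, p -> b, s -> z / V _ V: no change
2. o -> e, u -> i / F C0 _: fires at position(s) 6: vibgiesfz
3. b -> p, d -> t, g -> k, v -> f, z -> s / _ #: fires at position(s) 9: vibgiesfs
surface: vibgiesfs


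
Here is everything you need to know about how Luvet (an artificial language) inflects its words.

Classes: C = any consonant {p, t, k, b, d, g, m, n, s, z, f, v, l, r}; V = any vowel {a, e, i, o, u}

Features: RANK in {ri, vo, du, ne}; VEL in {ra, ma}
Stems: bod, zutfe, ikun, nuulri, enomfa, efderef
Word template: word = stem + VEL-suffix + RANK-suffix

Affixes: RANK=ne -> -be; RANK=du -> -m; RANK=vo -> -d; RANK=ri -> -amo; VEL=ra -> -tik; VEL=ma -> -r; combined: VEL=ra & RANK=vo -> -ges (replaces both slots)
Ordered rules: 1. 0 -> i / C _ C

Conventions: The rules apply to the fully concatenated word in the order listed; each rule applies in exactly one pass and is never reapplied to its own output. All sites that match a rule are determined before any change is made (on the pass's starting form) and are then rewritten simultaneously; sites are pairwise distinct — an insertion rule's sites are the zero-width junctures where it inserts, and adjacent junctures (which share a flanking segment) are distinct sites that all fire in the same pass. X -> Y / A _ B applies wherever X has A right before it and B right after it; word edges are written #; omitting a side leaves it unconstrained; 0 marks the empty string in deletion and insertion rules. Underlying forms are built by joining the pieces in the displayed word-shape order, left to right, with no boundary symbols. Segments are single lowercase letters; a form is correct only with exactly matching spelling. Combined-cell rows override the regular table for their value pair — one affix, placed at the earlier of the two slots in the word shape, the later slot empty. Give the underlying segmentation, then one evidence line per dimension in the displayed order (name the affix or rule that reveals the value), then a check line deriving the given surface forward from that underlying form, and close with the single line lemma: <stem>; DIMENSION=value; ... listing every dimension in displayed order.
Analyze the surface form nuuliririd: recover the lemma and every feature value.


underlying: nuulri-r-d
RANK=vo - signalled by the affix -d
VEL=ma - signalled by the affix -r
check: nuulrird -> nuuliririd
lemma: nuulri; RANK=vo; VEL=ma


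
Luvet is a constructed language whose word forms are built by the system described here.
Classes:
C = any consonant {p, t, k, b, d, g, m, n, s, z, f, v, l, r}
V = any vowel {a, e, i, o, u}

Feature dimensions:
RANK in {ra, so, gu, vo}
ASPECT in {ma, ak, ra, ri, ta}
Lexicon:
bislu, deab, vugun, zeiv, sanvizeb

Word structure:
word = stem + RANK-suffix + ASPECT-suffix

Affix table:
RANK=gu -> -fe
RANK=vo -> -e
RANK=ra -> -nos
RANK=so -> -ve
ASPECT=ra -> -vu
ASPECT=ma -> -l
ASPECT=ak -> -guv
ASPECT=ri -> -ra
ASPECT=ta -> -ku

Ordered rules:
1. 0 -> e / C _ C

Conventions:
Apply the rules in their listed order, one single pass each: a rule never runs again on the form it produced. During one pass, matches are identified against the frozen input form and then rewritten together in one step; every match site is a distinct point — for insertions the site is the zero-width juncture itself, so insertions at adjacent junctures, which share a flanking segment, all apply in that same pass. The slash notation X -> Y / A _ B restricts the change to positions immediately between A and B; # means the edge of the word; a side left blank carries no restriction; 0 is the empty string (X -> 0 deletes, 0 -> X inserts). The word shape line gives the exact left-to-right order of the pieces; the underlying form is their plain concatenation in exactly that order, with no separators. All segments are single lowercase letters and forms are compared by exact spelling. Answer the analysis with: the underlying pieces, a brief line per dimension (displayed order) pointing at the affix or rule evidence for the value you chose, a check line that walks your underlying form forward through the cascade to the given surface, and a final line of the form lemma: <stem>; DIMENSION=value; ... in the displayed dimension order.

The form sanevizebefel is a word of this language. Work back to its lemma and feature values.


underlying: sanvizeb-fe-l
RANK=gu - signalled by the affix -fe
ASPECT=ma - signalled by the affix -l
check: sanvizebfel -> sanevizebefel
lemma: sanvizeb; RANK=gu; ASPECT=ma


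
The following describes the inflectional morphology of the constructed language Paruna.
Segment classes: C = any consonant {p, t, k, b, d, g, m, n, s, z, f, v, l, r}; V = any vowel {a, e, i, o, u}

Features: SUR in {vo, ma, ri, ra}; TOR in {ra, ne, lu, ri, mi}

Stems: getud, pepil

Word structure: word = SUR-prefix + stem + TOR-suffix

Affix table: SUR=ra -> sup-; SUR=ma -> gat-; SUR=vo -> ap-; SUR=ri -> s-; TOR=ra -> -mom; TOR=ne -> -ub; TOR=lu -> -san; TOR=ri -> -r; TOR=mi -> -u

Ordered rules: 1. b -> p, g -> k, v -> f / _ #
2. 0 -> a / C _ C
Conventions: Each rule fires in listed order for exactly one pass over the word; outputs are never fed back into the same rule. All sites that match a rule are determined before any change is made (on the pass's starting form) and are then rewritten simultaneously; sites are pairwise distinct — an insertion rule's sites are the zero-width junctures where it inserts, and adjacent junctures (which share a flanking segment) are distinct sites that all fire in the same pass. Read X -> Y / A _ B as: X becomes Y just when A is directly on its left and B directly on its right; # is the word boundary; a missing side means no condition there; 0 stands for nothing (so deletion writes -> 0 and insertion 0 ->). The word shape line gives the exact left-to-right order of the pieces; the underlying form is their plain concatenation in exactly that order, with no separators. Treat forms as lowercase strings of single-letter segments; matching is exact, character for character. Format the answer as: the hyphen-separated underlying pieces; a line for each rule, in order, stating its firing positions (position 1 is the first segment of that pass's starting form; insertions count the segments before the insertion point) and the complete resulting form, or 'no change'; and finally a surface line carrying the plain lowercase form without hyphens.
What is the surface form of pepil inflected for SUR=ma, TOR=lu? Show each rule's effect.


underlying: gat-pepil-san
1. b -> p, g -> k, v -> f / _ #: no change
2. 0 -> a / C _ C: inserts after position(s) 3, 8: gatapepilasan
surface: gatapepilasan


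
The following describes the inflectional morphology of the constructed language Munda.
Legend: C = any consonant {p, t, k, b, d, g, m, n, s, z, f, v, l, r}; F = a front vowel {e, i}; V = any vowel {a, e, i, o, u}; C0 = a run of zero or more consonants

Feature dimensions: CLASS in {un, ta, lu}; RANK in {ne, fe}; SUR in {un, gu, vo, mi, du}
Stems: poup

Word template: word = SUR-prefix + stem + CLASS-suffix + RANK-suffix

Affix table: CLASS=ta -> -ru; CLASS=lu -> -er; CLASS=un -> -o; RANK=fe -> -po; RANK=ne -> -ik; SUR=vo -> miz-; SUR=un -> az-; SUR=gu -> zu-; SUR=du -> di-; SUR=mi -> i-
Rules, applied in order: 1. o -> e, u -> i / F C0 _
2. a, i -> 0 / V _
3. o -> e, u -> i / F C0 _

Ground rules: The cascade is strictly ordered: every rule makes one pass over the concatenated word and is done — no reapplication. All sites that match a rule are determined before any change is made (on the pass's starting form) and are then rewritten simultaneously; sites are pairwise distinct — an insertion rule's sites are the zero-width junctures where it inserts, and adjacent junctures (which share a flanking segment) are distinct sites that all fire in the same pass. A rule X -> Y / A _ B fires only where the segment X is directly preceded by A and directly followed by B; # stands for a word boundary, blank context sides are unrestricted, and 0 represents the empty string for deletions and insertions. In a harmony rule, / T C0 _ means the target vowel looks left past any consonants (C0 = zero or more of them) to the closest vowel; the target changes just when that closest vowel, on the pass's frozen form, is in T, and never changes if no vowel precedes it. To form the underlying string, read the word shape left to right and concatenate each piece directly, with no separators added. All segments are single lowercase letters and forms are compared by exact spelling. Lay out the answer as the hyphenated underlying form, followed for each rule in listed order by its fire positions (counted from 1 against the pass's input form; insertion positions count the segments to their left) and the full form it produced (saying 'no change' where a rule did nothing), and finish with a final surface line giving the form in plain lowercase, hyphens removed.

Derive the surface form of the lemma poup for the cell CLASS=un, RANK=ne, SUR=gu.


underlying: zu-poup-o-ik
1. o -> e, u -> i / F C0 _: no change
2. a, i -> 0 / V _: fires at position(s) 8: zupoupok
3. o -> e, u -> i / F C0 _: no change
surface: zupoupok


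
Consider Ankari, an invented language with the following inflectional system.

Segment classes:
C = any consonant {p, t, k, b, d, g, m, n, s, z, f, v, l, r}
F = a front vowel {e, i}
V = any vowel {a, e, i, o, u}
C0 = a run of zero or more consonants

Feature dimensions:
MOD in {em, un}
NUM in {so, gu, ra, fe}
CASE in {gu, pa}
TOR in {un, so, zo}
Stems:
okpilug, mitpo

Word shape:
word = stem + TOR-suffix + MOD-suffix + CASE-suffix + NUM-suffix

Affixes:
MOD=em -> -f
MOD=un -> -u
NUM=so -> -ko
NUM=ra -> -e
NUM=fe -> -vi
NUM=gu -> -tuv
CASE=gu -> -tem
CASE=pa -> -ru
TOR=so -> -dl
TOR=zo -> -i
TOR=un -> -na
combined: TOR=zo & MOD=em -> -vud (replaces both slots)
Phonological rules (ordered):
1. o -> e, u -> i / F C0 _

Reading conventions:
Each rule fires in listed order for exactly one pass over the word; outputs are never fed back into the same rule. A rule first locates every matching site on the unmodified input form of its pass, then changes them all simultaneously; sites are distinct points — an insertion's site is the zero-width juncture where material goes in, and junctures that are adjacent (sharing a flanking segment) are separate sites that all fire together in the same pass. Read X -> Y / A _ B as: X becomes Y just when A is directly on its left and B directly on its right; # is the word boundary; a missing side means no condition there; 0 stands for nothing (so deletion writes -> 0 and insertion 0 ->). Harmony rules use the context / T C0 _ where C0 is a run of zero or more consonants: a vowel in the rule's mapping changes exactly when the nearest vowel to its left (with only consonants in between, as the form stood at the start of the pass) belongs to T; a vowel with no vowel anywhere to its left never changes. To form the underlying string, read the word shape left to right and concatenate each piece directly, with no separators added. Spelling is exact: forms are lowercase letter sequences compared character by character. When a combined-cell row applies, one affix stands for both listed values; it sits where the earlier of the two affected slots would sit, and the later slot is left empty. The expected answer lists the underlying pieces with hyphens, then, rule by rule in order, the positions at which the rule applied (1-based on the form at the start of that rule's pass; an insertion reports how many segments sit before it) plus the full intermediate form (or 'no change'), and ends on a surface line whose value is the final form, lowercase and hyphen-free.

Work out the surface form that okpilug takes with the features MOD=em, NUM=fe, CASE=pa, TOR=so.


underlying: okpilug-dl-f-ru-vi
1. o -> e, u -> i / F C0 _: fires at position(s) 6: okpiligdlfruvi
surface: okpiligdlfruvi


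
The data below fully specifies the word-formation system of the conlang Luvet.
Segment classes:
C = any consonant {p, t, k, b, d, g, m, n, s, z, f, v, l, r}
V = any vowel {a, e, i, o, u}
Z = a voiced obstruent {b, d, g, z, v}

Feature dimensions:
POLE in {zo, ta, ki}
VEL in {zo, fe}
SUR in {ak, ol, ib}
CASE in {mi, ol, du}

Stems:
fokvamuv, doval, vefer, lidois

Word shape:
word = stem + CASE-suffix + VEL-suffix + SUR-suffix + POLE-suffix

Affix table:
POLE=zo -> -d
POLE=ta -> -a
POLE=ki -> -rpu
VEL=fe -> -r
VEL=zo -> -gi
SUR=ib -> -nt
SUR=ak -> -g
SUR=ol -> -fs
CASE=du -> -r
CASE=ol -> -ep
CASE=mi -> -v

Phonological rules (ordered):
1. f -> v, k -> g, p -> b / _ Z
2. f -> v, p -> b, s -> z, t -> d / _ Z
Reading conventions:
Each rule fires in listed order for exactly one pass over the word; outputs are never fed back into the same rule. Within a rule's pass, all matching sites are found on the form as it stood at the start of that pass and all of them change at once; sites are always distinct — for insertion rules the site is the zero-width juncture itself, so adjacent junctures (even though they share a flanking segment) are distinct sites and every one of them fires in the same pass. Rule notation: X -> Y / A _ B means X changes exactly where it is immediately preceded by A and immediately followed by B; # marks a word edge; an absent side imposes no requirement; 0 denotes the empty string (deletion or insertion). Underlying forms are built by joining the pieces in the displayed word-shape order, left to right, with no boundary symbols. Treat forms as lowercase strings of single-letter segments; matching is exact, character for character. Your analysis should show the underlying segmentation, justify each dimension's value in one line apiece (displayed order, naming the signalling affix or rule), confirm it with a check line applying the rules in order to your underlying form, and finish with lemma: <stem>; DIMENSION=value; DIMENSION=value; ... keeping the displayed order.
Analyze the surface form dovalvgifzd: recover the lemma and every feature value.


underlying: doval-v-gi-fs-d
POLE=zo - signalled by the affix -d
VEL=zo - signalled by the affix -gi
SUR=ol - signalled by the affix -fs
CASE=mi - signalled by the affix -v
check: dovalvgifsd -> dovalvgifsd -> dovalvgifzd
lemma: doval; POLE=zo; VEL=zo; SUR=ol; CASE=mi


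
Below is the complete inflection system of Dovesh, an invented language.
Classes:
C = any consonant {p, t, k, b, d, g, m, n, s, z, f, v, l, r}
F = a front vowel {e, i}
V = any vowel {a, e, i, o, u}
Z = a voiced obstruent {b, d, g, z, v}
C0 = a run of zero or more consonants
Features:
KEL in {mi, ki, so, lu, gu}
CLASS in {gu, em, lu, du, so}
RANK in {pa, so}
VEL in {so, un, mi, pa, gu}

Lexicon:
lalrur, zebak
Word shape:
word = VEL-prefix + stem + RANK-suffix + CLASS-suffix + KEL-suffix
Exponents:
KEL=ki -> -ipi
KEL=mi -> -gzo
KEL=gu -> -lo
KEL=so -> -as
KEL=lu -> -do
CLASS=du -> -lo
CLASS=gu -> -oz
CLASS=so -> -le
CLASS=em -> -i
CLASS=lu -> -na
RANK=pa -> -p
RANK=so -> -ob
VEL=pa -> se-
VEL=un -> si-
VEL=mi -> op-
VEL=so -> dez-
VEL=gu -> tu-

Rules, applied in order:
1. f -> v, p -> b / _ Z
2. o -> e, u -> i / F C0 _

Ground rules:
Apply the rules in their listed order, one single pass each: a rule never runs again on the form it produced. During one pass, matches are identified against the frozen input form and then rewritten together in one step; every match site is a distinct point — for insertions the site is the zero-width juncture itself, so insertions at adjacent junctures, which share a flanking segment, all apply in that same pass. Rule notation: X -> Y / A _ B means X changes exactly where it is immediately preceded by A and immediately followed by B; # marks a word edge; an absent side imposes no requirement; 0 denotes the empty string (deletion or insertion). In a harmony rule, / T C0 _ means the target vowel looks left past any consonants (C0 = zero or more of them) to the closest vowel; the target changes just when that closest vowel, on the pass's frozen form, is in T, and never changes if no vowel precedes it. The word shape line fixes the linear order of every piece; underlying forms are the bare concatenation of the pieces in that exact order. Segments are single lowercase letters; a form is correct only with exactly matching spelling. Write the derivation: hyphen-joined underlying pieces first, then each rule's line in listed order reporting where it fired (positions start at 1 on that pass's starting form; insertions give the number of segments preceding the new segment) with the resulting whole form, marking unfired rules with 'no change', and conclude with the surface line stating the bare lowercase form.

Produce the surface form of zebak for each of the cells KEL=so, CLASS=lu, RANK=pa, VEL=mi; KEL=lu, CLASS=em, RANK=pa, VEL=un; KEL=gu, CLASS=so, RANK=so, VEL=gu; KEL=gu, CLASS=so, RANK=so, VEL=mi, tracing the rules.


cell KEL=so, CLASS=lu, RANK=pa, VEL=mi:
underlying: op-zebak-p-na-as
1. f -> v, p -> b / _ Z: fires at position(s) 2: obzebakpnaas
2. o -> e, u -> i / F C0 _: no change
surface: obzebakpnaas

cell KEL=lu, CLASS=em, RANK=pa, VEL=un:
underlying: si-zebak-p-i-do
1. f -> v, p -> b / _ Z: no change
2. o -> e, u -> i / F C0 _: fires at position(s) 11: sizebakpide
surface: sizebakpide

cell KEL=gu, CLASS=so, RANK=so, VEL=gu:
underlying: tu-zebak-ob-le-lo
1. f -> v, p -> b / _ Z: no change
2. o -> e, u -> i / F C0 _: fires at position(s) 13: tuzebakoblele
surface: tuzebakoblele

cell KEL=gu, CLASS=so, RANK=so, VEL=mi:
underlying: op-zebak-ob-le-lo
1. f -> v, p -> b / _ Z: fires at position(s) 2: obzebakoblelo
2. o -> e, u -> i / F C0 _: fires at position(s) 13: obzebakoblele
surface: obzebakoblele


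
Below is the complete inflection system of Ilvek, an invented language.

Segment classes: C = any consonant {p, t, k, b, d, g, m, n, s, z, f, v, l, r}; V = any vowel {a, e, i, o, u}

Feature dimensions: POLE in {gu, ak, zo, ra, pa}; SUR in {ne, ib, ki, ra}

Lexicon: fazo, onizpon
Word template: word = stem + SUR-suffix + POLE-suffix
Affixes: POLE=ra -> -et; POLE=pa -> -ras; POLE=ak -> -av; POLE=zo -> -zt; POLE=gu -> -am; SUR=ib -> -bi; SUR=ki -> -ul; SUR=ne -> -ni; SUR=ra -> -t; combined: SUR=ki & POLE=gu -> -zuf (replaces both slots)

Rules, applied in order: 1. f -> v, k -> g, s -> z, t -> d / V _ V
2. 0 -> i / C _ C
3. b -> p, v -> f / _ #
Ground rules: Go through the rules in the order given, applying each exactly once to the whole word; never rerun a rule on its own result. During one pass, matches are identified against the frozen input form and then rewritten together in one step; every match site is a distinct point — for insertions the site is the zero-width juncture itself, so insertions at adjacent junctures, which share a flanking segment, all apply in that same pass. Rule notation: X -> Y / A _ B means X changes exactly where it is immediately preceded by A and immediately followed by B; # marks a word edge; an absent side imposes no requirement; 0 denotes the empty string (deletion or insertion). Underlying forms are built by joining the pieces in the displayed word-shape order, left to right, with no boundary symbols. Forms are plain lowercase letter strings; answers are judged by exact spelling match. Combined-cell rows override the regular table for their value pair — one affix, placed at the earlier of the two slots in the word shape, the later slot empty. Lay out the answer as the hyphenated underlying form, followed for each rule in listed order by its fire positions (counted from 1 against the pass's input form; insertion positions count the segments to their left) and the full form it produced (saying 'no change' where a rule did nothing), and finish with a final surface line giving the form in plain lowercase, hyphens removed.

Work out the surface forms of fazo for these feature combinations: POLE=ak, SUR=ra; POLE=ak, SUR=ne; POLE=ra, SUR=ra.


cell POLE=ak, SUR=ra:
underlying: fazo-t-av
1. f -> v, k -> g, s -> z, t -> d / V _ V: fires at position(s) 5: fazodav
2. 0 -> i / C _ C: no change
3. b -> p, v -> f / _ #: fires at position(s) 7: fazodaf
surface: fazodaf

cell POLE=ak, SUR=ne:
underlying: fazo-ni-av
1. f -> v, k -> g, s -> z, t -> d / V _ V: no change
2. 0 -> i / C _ C: no change
3. b -> p, v -> f / _ #: fires at position(s) 8: fazoniaf
surface: fazoniaf

cell POLE=ra, SUR=ra:
underlying: fazo-t-et
1. f -> v, k -> g, s -> z, t -> d / V _ V: fires at position(s) 5: fazodet
2. 0 -> i / C _ C: no change
3. b -> p, v -> f / _ #: no change
surface: fazodet


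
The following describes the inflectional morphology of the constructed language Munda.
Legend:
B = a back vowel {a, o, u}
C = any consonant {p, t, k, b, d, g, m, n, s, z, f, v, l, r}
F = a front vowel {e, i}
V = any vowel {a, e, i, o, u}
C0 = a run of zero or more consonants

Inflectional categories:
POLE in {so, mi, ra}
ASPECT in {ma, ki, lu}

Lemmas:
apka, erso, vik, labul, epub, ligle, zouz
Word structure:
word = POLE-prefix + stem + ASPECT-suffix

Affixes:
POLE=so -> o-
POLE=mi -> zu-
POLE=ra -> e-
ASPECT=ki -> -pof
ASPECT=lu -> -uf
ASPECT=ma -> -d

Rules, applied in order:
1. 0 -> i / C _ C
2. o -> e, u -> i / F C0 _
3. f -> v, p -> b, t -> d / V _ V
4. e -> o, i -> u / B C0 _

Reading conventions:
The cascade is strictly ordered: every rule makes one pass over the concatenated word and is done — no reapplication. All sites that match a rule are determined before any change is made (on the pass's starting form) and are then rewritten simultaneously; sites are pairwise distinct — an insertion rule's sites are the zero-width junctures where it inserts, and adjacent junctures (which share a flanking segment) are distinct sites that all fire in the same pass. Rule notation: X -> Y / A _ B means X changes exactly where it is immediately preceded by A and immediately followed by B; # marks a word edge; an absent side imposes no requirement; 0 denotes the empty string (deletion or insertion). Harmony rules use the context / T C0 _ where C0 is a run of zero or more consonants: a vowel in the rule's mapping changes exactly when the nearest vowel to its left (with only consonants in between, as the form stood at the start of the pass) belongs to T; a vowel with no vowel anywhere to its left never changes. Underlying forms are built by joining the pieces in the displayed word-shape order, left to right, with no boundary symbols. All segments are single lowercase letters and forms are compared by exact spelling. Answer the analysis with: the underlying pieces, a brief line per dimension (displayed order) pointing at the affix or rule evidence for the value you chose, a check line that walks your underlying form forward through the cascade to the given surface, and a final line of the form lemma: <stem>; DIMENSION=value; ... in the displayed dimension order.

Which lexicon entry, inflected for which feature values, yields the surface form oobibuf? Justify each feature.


underlying: o-epub-uf
POLE=so - signalled by the affix o-
ASPECT=lu - signalled by the affix -uf
check: oepubuf -> oepubuf -> oepibuf -> oebibuf -> oobibuf
lemma: epub; POLE=so; ASPECT=lu


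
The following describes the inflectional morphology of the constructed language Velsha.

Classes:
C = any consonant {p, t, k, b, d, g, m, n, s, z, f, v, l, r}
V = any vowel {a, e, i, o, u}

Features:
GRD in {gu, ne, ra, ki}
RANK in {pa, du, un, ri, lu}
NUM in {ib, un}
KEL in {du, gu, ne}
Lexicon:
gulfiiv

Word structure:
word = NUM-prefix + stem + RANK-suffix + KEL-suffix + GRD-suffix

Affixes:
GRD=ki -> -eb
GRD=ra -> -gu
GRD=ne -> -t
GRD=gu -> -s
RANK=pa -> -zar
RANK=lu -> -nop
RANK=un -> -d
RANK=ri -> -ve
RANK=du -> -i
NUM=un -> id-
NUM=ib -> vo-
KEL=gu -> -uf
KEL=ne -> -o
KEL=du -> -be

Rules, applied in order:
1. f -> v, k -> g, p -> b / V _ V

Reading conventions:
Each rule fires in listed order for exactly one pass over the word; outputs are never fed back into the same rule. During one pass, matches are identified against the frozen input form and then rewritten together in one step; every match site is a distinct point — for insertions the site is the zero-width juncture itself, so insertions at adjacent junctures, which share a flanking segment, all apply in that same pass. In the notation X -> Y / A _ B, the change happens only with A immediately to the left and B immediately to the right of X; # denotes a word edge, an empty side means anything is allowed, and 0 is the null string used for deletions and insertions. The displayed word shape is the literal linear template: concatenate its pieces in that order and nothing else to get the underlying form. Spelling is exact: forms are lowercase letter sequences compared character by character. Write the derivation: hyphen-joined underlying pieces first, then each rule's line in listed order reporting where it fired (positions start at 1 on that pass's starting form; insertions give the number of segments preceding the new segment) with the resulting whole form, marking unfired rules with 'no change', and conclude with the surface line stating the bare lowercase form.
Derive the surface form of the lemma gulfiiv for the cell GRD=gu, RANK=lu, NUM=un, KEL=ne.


underlying: id-gulfiiv-nop-o-s
1. f -> v, k -> g, p -> b / V _ V: fires at position(s) 12: idgulfiivnobos
surface: idgulfiivnobos


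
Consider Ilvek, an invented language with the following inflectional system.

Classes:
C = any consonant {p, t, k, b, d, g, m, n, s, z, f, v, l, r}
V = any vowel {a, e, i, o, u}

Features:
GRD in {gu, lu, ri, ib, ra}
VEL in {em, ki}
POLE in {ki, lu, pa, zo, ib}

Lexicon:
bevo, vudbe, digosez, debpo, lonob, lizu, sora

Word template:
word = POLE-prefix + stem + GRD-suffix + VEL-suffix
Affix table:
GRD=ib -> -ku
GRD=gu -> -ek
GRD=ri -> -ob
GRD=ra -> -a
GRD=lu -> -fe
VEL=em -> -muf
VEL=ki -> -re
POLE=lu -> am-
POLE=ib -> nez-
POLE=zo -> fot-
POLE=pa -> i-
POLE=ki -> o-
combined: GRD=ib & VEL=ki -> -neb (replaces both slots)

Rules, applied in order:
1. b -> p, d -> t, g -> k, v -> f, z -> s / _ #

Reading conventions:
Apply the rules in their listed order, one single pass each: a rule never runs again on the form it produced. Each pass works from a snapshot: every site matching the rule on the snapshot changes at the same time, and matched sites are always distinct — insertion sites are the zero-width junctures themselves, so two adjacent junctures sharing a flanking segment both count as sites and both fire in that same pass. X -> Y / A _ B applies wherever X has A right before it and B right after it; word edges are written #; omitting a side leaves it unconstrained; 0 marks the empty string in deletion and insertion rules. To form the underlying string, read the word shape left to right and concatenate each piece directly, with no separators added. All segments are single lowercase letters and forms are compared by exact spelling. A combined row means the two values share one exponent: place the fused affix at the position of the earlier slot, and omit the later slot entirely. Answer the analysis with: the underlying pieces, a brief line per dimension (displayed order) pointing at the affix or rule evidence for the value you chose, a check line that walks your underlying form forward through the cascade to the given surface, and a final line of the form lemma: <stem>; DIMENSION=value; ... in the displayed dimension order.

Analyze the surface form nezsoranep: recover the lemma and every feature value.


underlying: nez-sora-neb
GRD=ib - signalled by the combined affix row
VEL=ki - signalled by the combined affix row
POLE=ib - signalled by the affix nez-
check: nezsoraneb -> nezsoranep
lemma: sora; GRD=ib; VEL=ki; POLE=ib


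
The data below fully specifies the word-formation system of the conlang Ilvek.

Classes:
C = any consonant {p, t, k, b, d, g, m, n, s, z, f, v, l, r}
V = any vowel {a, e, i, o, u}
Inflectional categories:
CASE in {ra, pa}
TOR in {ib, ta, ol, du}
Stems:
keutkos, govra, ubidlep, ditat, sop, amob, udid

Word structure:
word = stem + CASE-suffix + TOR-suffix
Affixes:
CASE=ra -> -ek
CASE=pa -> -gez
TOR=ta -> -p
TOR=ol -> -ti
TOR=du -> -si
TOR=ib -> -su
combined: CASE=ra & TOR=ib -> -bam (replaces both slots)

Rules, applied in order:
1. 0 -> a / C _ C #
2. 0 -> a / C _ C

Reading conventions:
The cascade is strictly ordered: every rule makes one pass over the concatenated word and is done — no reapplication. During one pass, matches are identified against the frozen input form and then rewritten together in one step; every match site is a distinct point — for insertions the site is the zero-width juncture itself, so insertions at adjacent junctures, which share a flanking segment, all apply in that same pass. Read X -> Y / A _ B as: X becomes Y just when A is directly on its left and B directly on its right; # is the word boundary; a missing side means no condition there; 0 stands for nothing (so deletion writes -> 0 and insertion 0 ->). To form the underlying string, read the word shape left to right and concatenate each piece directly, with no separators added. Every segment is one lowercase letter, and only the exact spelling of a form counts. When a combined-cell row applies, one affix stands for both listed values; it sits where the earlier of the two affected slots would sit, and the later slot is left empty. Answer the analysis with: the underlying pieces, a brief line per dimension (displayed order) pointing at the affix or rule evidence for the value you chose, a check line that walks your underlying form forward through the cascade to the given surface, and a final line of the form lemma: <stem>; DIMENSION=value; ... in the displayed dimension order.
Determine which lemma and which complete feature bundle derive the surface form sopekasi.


underlying: sop-ek-si
CASE=ra - signalled by the affix -ek
TOR=du - signalled by the affix -si
check: sopeksi -> sopeksi -> sopekasi
lemma: sop; CASE=ra; TOR=du


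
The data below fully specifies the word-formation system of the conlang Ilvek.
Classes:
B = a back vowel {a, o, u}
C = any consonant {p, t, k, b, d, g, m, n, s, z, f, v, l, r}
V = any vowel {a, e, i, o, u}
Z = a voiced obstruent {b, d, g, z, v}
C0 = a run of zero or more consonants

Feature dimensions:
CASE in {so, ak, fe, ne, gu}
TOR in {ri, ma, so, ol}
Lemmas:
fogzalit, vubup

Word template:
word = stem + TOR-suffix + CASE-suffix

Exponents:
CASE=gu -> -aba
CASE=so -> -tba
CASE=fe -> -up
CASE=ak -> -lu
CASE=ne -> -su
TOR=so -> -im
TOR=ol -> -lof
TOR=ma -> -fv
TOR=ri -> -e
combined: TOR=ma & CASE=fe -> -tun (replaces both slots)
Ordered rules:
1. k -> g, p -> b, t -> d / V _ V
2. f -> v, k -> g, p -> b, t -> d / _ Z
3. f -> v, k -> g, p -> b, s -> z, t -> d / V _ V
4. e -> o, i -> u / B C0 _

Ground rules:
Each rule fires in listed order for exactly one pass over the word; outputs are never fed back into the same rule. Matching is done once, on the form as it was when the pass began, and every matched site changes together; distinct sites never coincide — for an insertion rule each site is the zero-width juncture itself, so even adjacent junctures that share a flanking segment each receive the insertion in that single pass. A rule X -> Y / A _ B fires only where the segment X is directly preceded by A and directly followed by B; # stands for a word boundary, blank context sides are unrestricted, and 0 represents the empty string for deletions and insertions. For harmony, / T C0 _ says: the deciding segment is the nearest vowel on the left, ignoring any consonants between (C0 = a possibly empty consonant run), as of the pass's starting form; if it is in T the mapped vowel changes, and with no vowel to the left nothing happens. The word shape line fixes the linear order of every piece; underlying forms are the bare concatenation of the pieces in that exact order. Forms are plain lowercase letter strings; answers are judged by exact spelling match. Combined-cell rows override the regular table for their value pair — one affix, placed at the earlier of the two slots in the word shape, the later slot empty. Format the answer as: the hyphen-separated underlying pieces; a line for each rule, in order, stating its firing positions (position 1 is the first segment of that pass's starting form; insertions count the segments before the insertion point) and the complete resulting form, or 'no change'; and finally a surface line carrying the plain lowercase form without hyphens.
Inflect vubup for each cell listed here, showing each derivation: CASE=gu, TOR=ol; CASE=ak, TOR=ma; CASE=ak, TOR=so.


cell CASE=gu, TOR=ol:
underlying: vubup-lof-aba
1. k -> g, p -> b, t -> d / V _ V: no change
2. f -> v, k -> g, p -> b, t -> d / _ Z: no change
3. f -> v, k -> g, p -> b, s -> z, t -> d / V _ V: fires at position(s) 8: vubuplovaba
4. e -> o, i -> u / B C0 _: no change
surface: vubuplovaba

cell CASE=ak, TOR=ma:
underlying: vubup-fv-lu
1. k -> g, p -> b, t -> d / V _ V: no change
2. f -> v, k -> g, p -> b, t -> d / _ Z: fires at position(s) 6: vubupvvlu
3. f -> v, k -> g, p -> b, s -> z, t -> d / V _ V: no change
4. e -> o, i -> u / B C0 _: no change
surface: vubupvvlu

cell CASE=ak, TOR=so:
underlying: vubup-im-lu
1. k -> g, p -> b, t -> d / V _ V: fires at position(s) 5: vububimlu
2. f -> v, k -> g, p -> b, t -> d / _ Z: no change
3. f -> v, k -> g, p -> b, s -> z, t -> d / V _ V: no change
4. e -> o, i -> u / B C0 _: fires at position(s) 6: vububumlu
surface: vububumlu
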